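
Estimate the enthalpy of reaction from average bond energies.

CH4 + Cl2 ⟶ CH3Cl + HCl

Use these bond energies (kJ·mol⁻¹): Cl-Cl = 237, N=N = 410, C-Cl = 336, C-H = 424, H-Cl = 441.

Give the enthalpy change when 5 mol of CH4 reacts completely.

Bonds broken (reactants):
  C-H: 4 × 424 = 1696
  Cl-Cl: 1 × 237 = 237
  Σ(broken) = 1933 kJ
Bonds formed (products):
  C-Cl: 1 × 336 = 336
  C-H: 3 × 424 = 1272
  H-Cl: 1 × 441 = 441
  Σ(formed) = 2049 kJ
ΔH = Σ(broken) − Σ(formed) = 1933 − 2049 = −116 kJ
For 5× the reaction as written: 5 × (−116) = −580 kJ

ΔH = −580 kJ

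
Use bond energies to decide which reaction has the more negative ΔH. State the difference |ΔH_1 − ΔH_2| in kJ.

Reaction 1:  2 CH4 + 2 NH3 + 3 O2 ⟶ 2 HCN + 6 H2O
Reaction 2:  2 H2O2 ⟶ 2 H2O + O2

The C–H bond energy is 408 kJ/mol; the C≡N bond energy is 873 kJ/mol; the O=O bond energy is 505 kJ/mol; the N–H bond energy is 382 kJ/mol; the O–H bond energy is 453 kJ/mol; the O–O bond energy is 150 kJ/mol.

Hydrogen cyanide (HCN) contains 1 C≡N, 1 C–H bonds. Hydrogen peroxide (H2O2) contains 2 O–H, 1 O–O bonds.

Reaction 1, by 722 kJ

Reaction 1:
  Bonds broken (reactants):
    C–H: 8 × 408 = 3264
    N–H: 6 × 382 = 2292
    O=O: 3 × 505 = 1515
    Σ(broken) = 7071 kJ
  Bonds formed (products):
    C≡N: 2 × 873 = 1746
    C–H: 2 × 408 = 816
    O–H: 12 × 453 = 5436
    Σ(formed) = 7998 kJ
  ΔH_1 = 7071 − 7998 = −927 kJ
Reaction 2:
  Bonds broken (reactants):
    O–H: 4 × 453 = 1812
    O–O: 2 × 150 = 300
    Σ(broken) = 2112 kJ
  Bonds formed (products):
    O–H: 4 × 453 = 1812
    O=O: 1 × 505 = 505
    Σ(formed) = 2317 kJ
  ΔH_2 = 2112 − 2317 = −205 kJ
ΔH_1 − ΔH_2 = −722 kJ, so reaction 1 has the more negative ΔH; |ΔH_1 − ΔH_2| = 722 kJ.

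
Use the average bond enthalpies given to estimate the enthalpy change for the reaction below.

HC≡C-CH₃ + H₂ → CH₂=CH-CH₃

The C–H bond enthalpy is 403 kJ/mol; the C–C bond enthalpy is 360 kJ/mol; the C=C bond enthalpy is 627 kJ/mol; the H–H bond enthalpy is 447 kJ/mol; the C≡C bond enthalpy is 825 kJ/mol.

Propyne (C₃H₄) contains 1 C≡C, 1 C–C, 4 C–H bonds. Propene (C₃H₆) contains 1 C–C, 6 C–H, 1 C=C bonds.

Bonds broken (reactants):
  C≡C: 1 × 825 = 825
  C–C: 1 × 360 = 360
  C–H: 4 × 403 = 1612
  H–H: 1 × 447 = 447
  Σ(broken) = 3244 kJ
Bonds formed (products):
  C–C: 1 × 360 = 360
  C–H: 6 × 403 = 2418
  C=C: 1 × 627 = 627
  Σ(formed) = 3405 kJ
ΔH = Σ(broken) − Σ(formed) = 3244 − 3405 = −161 kJ

ΔH ≈ −161 kJ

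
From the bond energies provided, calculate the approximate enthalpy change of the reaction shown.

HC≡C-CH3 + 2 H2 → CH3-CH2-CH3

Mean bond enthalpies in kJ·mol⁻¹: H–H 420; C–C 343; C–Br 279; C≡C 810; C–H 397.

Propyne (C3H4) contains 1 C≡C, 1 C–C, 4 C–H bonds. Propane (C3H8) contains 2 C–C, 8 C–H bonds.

Bonds broken (reactants):
  C≡C: 1 × 810 = 810
  C–C: 1 × 343 = 343
  C–H: 4 × 397 = 1588
  H–H: 2 × 420 = 840
  Σ(broken) = 3581 kJ
Bonds formed (products):
  C–C: 2 × 343 = 686
  C–H: 8 × 397 = 3176
  Σ(formed) = 3862 kJ
ΔH = Σ(broken) − Σ(formed) = 3581 − 3862 = −281 kJ

ΔH ≈ −281 kJ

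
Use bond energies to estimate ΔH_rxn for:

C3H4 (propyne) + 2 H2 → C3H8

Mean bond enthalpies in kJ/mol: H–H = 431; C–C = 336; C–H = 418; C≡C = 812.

ΔH ≈ −334 kJ

Bonds broken (reactants):
  C≡C: 1 × 812 = 812
  C–C: 1 × 336 = 336
  C–H: 4 × 418 = 1672
  H–H: 2 × 431 = 862
  Σ(broken) = 3682 kJ
Bonds formed (products):
  C–C: 2 × 336 = 672
  C–H: 8 × 418 = 3344
  Σ(formed) = 4016 kJ
ΔH = Σ(broken) − Σ(formed) = 3682 − 4016 = −334 kJ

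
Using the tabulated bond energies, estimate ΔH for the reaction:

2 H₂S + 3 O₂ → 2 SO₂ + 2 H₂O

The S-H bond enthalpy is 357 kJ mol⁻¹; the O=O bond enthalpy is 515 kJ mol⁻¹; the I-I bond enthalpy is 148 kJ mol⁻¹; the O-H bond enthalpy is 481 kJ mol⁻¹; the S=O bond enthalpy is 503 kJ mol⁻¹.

Bonds broken (reactants):
  O=O: 3 × 515 = 1545
  S-H: 4 × 357 = 1428
  Σ(broken) = 2973 kJ
Bonds formed (products):
  O-H: 4 × 481 = 1924
  S=O: 4 × 503 = 2012
  Σ(formed) = 3936 kJ
ΔH = Σ(broken) − Σ(formed) = 2973 − 3936 = −963 kJ

ΔH ≈ −963 kJ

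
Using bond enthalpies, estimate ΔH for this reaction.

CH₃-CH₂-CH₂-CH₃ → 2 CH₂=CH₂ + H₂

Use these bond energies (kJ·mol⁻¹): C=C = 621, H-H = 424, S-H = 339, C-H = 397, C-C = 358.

Bonds broken (reactants):
  C-C: 3 × 358 = 1074
  C-H: 10 × 397 = 3970
  Σ(broken) = 5044 kJ
Bonds formed (products):
  C-H: 8 × 397 = 3176
  C=C: 2 × 621 = 1242
  H-H: 1 × 424 = 424
  Σ(formed) = 4842 kJ
ΔH = Σ(broken) − Σ(formed) = 5044 − 4842 = +202 kJ

ΔH ≈ +202 kJ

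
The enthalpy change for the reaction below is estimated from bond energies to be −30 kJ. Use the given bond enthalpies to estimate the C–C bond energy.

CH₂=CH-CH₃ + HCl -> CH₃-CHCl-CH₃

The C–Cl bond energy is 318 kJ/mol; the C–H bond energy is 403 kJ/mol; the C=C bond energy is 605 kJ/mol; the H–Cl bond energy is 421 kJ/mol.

Let D be the C–C bond energy.
Σ(broken) = 1×D + 6×403 + 1×605 + 1×421 = 3444 + D
Σ(formed) = 2×D + 1×318 + 7×403 = 3139 + 2D
ΔH = Σ(broken) − Σ(formed) = (3444 + D) − (3139 + 2D) = +305 − D
Setting this equal to −30 kJ gives D = 335 kJ/mol.

D(C–C) ≈ 335 kJ/mol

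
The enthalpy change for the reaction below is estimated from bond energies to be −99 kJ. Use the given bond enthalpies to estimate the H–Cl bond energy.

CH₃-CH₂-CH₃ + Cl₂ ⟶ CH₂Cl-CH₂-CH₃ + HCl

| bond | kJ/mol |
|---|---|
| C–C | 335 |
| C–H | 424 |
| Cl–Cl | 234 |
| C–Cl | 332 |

D(H–Cl) ≈ 425 kJ/mol

Let D be the H–Cl bond energy.
Σ(broken) = 2×335 + 8×424 + 1×234 = 4296
Σ(formed) = 2×335 + 1×332 + 7×424 + 1×D = 3970 + D
ΔH = Σ(broken) − Σ(formed) = (4296) − (3970 + D) = +326 − D
Setting this equal to −99 kJ gives D = 425 kJ/mol.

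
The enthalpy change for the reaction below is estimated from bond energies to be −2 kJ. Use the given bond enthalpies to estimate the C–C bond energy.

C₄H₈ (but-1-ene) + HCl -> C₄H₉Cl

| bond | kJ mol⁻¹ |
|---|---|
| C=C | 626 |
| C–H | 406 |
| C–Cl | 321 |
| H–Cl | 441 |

D(C–C) ≈ 342 kJ/mol

Let D be the C–C bond energy.
Σ(broken) = 2×D + 8×406 + 1×626 + 1×441 = 4315 + 2D
Σ(formed) = 3×D + 1×321 + 9×406 = 3975 + 3D
ΔH = Σ(broken) − Σ(formed) = (4315 + 2D) − (3975 + 3D) = +340 − D
Setting this equal to −2 kJ gives D = 342 kJ/mol.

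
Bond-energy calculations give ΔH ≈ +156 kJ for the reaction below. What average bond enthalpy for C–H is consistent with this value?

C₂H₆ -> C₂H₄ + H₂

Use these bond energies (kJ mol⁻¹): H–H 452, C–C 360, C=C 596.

D(C–H) ≈ 422 kJ/mol

Let D be the C–H bond energy.
Σ(broken) = 1×360 + 6×D = 360 + 6D
Σ(formed) = 4×D + 1×596 + 1×452 = 1048 + 4D
ΔH = Σ(broken) − Σ(formed) = (360 + 6D) − (1048 + 4D) = −688 + 2D
Setting this equal to +156 kJ gives 2D = 844, so D = 422 kJ/mol.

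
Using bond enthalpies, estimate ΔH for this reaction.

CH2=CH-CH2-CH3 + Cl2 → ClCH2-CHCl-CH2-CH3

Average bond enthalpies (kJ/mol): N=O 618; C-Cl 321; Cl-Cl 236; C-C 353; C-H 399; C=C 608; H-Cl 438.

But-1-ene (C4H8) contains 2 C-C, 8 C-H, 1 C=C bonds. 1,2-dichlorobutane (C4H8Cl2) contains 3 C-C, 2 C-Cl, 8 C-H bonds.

Bonds broken (reactants):
  C-C: 2 × 353 = 706
  C-H: 8 × 399 = 3192
  C=C: 1 × 608 = 608
  Cl-Cl: 1 × 236 = 236
  Σ(broken) = 4742 kJ
Bonds formed (products):
  C-C: 3 × 353 = 1059
  C-Cl: 2 × 321 = 642
  C-H: 8 × 399 = 3192
  Σ(formed) = 4893 kJ
ΔH = Σ(broken) − Σ(formed) = 4742 − 4893 = −151 kJ

ΔH ≈ −151 kJ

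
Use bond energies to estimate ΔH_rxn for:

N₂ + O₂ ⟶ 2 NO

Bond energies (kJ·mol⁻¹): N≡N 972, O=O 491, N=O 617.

Bonds broken (reactants):
  N≡N: 1 × 972 = 972
  O=O: 1 × 491 = 491
  Σ(broken) = 1463 kJ
Bonds formed (products):
  N=O: 2 × 617 = 1234
  Σ(formed) = 1234 kJ
ΔH = Σ(broken) − Σ(formed) = 1463 − 1234 = +229 kJ

ΔH ≈ +229 kJ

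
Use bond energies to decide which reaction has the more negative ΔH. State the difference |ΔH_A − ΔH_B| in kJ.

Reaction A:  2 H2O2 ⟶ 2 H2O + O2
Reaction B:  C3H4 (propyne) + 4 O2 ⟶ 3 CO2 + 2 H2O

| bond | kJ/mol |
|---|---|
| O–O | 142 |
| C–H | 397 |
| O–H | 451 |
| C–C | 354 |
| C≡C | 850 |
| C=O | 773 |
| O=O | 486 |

Reaction B, by 1504 kJ

Reaction A:
  Bonds broken (reactants):
    O–H: 4 × 451 = 1804
    O–O: 2 × 142 = 284
    Σ(broken) = 2088 kJ
  Bonds formed (products):
    O–H: 4 × 451 = 1804
    O=O: 1 × 486 = 486
    Σ(formed) = 2290 kJ
  ΔH_A = 2088 − 2290 = −202 kJ
Reaction B:
  Bonds broken (reactants):
    C≡C: 1 × 850 = 850
    C–C: 1 × 354 = 354
    C–H: 4 × 397 = 1588
    O=O: 4 × 486 = 1944
    Σ(broken) = 4736 kJ
  Bonds formed (products):
    C=O: 6 × 773 = 4638
    O–H: 4 × 451 = 1804
    Σ(formed) = 6442 kJ
  ΔH_B = 4736 − 6442 = −1706 kJ
ΔH_A − ΔH_B = +1504 kJ, so reaction B has the more negative ΔH; |ΔH_A − ΔH_B| = 1504 kJ.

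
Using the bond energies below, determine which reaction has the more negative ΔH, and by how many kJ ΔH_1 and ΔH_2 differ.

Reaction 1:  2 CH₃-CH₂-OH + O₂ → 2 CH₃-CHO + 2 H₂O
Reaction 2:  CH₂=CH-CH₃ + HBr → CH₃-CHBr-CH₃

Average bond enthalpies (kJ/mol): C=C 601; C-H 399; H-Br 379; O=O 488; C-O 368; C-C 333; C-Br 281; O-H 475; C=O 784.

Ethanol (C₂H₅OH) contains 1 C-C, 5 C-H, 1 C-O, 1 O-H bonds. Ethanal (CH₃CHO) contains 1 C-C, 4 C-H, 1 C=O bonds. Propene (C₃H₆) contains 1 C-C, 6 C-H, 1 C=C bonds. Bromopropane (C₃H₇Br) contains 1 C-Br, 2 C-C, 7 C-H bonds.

Reaction 1, by 463 kJ

Reaction 1:
  Bonds broken (reactants):
    C-C: 2 × 333 = 666
    C-H: 10 × 399 = 3990
    C-O: 2 × 368 = 736
    O-H: 2 × 475 = 950
    O=O: 1 × 488 = 488
    Σ(broken) = 6830 kJ
  Bonds formed (products):
    C-C: 2 × 333 = 666
    C-H: 8 × 399 = 3192
    C=O: 2 × 784 = 1568
    O-H: 4 × 475 = 1900
    Σ(formed) = 7326 kJ
  ΔH_1 = 6830 − 7326 = −496 kJ
Reaction 2:
  Bonds broken (reactants):
    C-C: 1 × 333 = 333
    C-H: 6 × 399 = 2394
    C=C: 1 × 601 = 601
    H-Br: 1 × 379 = 379
    Σ(broken) = 3707 kJ
  Bonds formed (products):
    C-Br: 1 × 281 = 281
    C-C: 2 × 333 = 666
    C-H: 7 × 399 = 2793
    Σ(formed) = 3740 kJ
  ΔH_2 = 3707 − 3740 = −33 kJ
ΔH_1 − ΔH_2 = −463 kJ, so reaction 1 has the more negative ΔH; |ΔH_1 − ΔH_2| = 463 kJ.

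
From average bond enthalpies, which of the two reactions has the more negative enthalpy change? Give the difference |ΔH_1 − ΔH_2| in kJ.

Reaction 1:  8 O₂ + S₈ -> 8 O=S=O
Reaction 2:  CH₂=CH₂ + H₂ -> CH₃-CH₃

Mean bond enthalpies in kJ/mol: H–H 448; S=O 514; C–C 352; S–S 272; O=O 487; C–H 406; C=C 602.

Reaction 1, by 2038 kJ

Reaction 1:
  Bonds broken (reactants):
    O=O: 8 × 487 = 3896
    S–S: 8 × 272 = 2176
    Σ(broken) = 6072 kJ
  Bonds formed (products):
    S=O: 16 × 514 = 8224
    Σ(formed) = 8224 kJ
  ΔH_1 = 6072 − 8224 = −2152 kJ
Reaction 2:
  Bonds broken (reactants):
    C–H: 4 × 406 = 1624
    C=C: 1 × 602 = 602
    H–H: 1 × 448 = 448
    Σ(broken) = 2674 kJ
  Bonds formed (products):
    C–C: 1 × 352 = 352
    C–H: 6 × 406 = 2436
    Σ(formed) = 2788 kJ
  ΔH_2 = 2674 − 2788 = −114 kJ
ΔH_1 − ΔH_2 = −2038 kJ, so reaction 1 has the more negative ΔH; |ΔH_1 − ΔH_2| = 2038 kJ.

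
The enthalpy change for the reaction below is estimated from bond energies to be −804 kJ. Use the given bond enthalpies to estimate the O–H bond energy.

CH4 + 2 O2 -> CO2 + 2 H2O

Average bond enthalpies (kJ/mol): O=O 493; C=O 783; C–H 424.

Let D be the O–H bond energy.
Σ(broken) = 4×424 + 2×493 = 2682
Σ(formed) = 2×783 + 4×D = 1566 + 4D
ΔH = Σ(broken) − Σ(formed) = (2682) − (1566 + 4D) = +1116 − 4D
Setting this equal to −804 kJ gives 4D = 1920, so D = 480 kJ/mol.

D(O–H) ≈ 480 kJ/mol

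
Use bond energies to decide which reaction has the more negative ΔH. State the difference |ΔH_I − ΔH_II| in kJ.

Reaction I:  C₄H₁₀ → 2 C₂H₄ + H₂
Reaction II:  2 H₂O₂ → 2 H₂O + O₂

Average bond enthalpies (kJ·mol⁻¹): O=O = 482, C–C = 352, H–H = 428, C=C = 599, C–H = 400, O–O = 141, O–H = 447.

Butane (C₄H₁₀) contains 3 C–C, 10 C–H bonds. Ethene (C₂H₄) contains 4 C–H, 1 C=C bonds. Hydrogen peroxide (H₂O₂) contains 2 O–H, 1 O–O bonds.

Reaction I:
  Bonds broken (reactants):
    C–C: 3 × 352 = 1056
    C–H: 10 × 400 = 4000
    Σ(broken) = 5056 kJ
  Bonds formed (products):
    C–H: 8 × 400 = 3200
    C=C: 2 × 599 = 1198
    H–H: 1 × 428 = 428
    Σ(formed) = 4826 kJ
  ΔH_I = 5056 − 4826 = +230 kJ
Reaction II:
  Bonds broken (reactants):
    O–H: 4 × 447 = 1788
    O–O: 2 × 141 = 282
    Σ(broken) = 2070 kJ
  Bonds formed (products):
    O–H: 4 × 447 = 1788
    O=O: 1 × 482 = 482
    Σ(formed) = 2270 kJ
  ΔH_II = 2070 − 2270 = −200 kJ
ΔH_I − ΔH_II = +430 kJ, so reaction II has the more negative ΔH; |ΔH_I − ΔH_II| = 430 kJ.

Reaction II, by 430 kJ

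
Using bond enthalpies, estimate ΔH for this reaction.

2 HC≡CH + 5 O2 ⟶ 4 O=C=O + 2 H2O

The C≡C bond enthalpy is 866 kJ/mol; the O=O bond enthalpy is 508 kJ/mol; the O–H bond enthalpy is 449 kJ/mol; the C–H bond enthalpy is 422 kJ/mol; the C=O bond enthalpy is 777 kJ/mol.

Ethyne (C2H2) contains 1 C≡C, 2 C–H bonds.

Bonds broken (reactants):
  C≡C: 2 × 866 = 1732
  C–H: 4 × 422 = 1688
  O=O: 5 × 508 = 2540
  Σ(broken) = 5960 kJ
Bonds formed (products):
  C=O: 8 × 777 = 6216
  O–H: 4 × 449 = 1796
  Σ(formed) = 8012 kJ
ΔH = Σ(broken) − Σ(formed) = 5960 − 8012 = −2052 kJ

ΔH ≈ −2052 kJ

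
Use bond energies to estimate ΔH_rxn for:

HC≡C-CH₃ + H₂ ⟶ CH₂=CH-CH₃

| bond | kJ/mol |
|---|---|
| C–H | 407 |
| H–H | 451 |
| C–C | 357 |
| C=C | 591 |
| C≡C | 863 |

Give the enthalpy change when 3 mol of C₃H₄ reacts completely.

ΔH = −273 kJ

Bonds broken (reactants):
  C≡C: 1 × 863 = 863
  C–C: 1 × 357 = 357
  C–H: 4 × 407 = 1628
  H–H: 1 × 451 = 451
  Σ(broken) = 3299 kJ
Bonds formed (products):
  C–C: 1 × 357 = 357
  C–H: 6 × 407 = 2442
  C=C: 1 × 591 = 591
  Σ(formed) = 3390 kJ
ΔH = Σ(broken) − Σ(formed) = 3299 − 3390 = −91 kJ
For 3× the reaction as written: 3 × (−91) = −273 kJ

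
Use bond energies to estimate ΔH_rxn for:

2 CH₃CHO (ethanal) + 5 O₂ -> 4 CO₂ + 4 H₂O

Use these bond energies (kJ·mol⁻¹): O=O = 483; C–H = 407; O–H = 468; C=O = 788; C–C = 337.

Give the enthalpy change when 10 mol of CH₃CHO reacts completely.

ΔH = −10635 kJ

Bonds broken (reactants):
  C–C: 2 × 337 = 674
  C–H: 8 × 407 = 3256
  C=O: 2 × 788 = 1576
  O=O: 5 × 483 = 2415
  Σ(broken) = 7921 kJ
Bonds formed (products):
  C=O: 8 × 788 = 6304
  O–H: 8 × 468 = 3744
  Σ(formed) = 10048 kJ
ΔH = Σ(broken) − Σ(formed) = 7921 − 10048 = −2127 kJ
For 5× the reaction as written: 5 × (−2127) = −10635 kJ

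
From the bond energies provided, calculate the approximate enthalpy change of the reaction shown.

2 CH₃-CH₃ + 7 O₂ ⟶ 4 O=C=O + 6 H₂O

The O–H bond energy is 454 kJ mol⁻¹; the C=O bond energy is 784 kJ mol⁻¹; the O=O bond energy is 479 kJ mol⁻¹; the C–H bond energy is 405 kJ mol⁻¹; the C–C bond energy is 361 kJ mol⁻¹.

ΔH ≈ −2785 kJ

Bonds broken (reactants):
  C–C: 2 × 361 = 722
  C–H: 12 × 405 = 4860
  O=O: 7 × 479 = 3353
  Σ(broken) = 8935 kJ
Bonds formed (products):
  C=O: 8 × 784 = 6272
  O–H: 12 × 454 = 5448
  Σ(formed) = 11720 kJ
ΔH = Σ(broken) − Σ(formed) = 8935 − 11720 = −2785 kJ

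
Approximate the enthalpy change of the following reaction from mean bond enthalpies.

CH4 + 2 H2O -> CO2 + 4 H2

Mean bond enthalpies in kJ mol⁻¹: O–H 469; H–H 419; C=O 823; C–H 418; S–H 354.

Bonds broken (reactants):
  C–H: 4 × 418 = 1672
  O–H: 4 × 469 = 1876
  Σ(broken) = 3548 kJ
Bonds formed (products):
  C=O: 2 × 823 = 1646
  H–H: 4 × 419 = 1676
  Σ(formed) = 3322 kJ
ΔH = Σ(broken) − Σ(formed) = 3548 − 3322 = +226 kJ

ΔH ≈ +226 kJ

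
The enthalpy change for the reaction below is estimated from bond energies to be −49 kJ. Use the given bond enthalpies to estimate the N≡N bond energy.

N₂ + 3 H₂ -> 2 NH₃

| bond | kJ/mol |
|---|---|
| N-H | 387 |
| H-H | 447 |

Let D be the N≡N bond energy.
Σ(broken) = 3×447 + 1×D = 1341 + D
Σ(formed) = 6×387 = 2322
ΔH = Σ(broken) − Σ(formed) = (1341 + D) − (2322) = −981 + D
Setting this equal to −49 kJ gives D = 932 kJ/mol.

D(N≡N) ≈ 932 kJ/mol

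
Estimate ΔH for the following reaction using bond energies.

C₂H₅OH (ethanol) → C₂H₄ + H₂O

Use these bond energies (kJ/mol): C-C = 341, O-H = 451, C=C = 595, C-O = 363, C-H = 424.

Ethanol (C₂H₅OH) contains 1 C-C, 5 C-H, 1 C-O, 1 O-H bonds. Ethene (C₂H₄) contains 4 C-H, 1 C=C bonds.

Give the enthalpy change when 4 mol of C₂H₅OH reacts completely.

Bonds broken (reactants):
  C-C: 1 × 341 = 341
  C-H: 5 × 424 = 2120
  C-O: 1 × 363 = 363
  O-H: 1 × 451 = 451
  Σ(broken) = 3275 kJ
Bonds formed (products):
  C-H: 4 × 424 = 1696
  C=C: 1 × 595 = 595
  O-H: 2 × 451 = 902
  Σ(formed) = 3193 kJ
ΔH = Σ(broken) − Σ(formed) = 3275 − 3193 = +82 kJ
For 4× the reaction as written: 4 × (+82) = +328 kJ

ΔH = +328 kJ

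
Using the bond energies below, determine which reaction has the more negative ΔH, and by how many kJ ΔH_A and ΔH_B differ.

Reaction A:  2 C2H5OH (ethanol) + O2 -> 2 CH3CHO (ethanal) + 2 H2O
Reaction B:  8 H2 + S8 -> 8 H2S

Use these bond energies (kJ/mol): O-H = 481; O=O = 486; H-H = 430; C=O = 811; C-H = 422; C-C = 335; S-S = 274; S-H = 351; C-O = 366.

Reaction A, by 538 kJ

Reaction A:
  Bonds broken (reactants):
    C-C: 2 × 335 = 670
    C-H: 10 × 422 = 4220
    C-O: 2 × 366 = 732
    O-H: 2 × 481 = 962
    O=O: 1 × 486 = 486
    Σ(broken) = 7070 kJ
  Bonds formed (products):
    C-C: 2 × 335 = 670
    C-H: 8 × 422 = 3376
    C=O: 2 × 811 = 1622
    O-H: 4 × 481 = 1924
    Σ(formed) = 7592 kJ
  ΔH_A = 7070 − 7592 = −522 kJ
Reaction B:
  Bonds broken (reactants):
    H-H: 8 × 430 = 3440
    S-S: 8 × 274 = 2192
    Σ(broken) = 5632 kJ
  Bonds formed (products):
    S-H: 16 × 351 = 5616
    Σ(formed) = 5616 kJ
  ΔH_B = 5632 − 5616 = +16 kJ
ΔH_A − ΔH_B = −538 kJ, so reaction A has the more negative ΔH; |ΔH_A − ΔH_B| = 538 kJ.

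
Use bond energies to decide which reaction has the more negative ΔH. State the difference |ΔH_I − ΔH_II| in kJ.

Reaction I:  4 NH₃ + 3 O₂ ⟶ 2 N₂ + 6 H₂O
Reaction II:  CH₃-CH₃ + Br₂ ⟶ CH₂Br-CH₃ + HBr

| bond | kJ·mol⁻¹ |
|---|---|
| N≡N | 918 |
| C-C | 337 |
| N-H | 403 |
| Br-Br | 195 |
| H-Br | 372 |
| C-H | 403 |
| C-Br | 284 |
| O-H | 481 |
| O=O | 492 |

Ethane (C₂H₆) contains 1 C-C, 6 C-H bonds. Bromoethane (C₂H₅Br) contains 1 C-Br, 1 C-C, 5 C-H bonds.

Reaction I, by 1238 kJ

Reaction I:
  Bonds broken (reactants):
    N-H: 12 × 403 = 4836
    O=O: 3 × 492 = 1476
    Σ(broken) = 6312 kJ
  Bonds formed (products):
    N≡N: 2 × 918 = 1836
    O-H: 12 × 481 = 5772
    Σ(formed) = 7608 kJ
  ΔH_I = 6312 − 7608 = −1296 kJ
Reaction II:
  Bonds broken (reactants):
    Br-Br: 1 × 195 = 195
    C-C: 1 × 337 = 337
    C-H: 6 × 403 = 2418
    Σ(broken) = 2950 kJ
  Bonds formed (products):
    C-Br: 1 × 284 = 284
    C-C: 1 × 337 = 337
    C-H: 5 × 403 = 2015
    H-Br: 1 × 372 = 372
    Σ(formed) = 3008 kJ
  ΔH_II = 2950 − 3008 = −58 kJ
ΔH_I − ΔH_II = −1238 kJ, so reaction I has the more negative ΔH; |ΔH_I − ΔH_II| = 1238 kJ.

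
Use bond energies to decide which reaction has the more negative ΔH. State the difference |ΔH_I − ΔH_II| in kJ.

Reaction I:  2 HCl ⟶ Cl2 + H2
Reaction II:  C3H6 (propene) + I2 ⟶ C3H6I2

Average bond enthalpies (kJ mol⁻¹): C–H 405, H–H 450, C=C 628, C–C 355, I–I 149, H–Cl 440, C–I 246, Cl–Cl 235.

Reaction I:
  Bonds broken (reactants):
    H–Cl: 2 × 440 = 880
    Σ(broken) = 880 kJ
  Bonds formed (products):
    Cl–Cl: 1 × 235 = 235
    H–H: 1 × 450 = 450
    Σ(formed) = 685 kJ
  ΔH_I = 880 − 685 = +195 kJ
Reaction II:
  Bonds broken (reactants):
    C–C: 1 × 355 = 355
    C–H: 6 × 405 = 2430
    C=C: 1 × 628 = 628
    I–I: 1 × 149 = 149
    Σ(broken) = 3562 kJ
  Bonds formed (products):
    C–C: 2 × 355 = 710
    C–H: 6 × 405 = 2430
    C–I: 2 × 246 = 492
    Σ(formed) = 3632 kJ
  ΔH_II = 3562 − 3632 = −70 kJ
ΔH_I − ΔH_II = +265 kJ, so reaction II has the more negative ΔH; |ΔH_I − ΔH_II| = 265 kJ.

Reaction II, by 265 kJ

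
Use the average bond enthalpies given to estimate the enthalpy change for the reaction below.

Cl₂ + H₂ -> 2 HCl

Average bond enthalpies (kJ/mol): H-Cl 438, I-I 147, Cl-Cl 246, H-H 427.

Bonds broken (reactants):
  Cl-Cl: 1 × 246 = 246
  H-H: 1 × 427 = 427
  Σ(broken) = 673 kJ
Bonds formed (products):
  H-Cl: 2 × 438 = 876
  Σ(formed) = 876 kJ
ΔH = Σ(broken) − Σ(formed) = 673 − 876 = −203 kJ

ΔH ≈ −203 kJ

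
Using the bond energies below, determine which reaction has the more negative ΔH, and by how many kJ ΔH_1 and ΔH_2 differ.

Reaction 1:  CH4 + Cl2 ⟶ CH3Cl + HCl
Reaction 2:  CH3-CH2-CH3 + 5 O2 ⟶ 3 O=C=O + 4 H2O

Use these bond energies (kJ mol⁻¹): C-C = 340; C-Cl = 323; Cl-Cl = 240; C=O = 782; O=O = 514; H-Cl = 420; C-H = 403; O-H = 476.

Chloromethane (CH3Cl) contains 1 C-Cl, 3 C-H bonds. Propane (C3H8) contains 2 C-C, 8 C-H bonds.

Reaction 1:
  Bonds broken (reactants):
    C-H: 4 × 403 = 1612
    Cl-Cl: 1 × 240 = 240
    Σ(broken) = 1852 kJ
  Bonds formed (products):
    C-Cl: 1 × 323 = 323
    C-H: 3 × 403 = 1209
    H-Cl: 1 × 420 = 420
    Σ(formed) = 1952 kJ
  ΔH_1 = 1852 − 1952 = −100 kJ
Reaction 2:
  Bonds broken (reactants):
    C-C: 2 × 340 = 680
    C-H: 8 × 403 = 3224
    O=O: 5 × 514 = 2570
    Σ(broken) = 6474 kJ
  Bonds formed (products):
    C=O: 6 × 782 = 4692
    O-H: 8 × 476 = 3808
    Σ(formed) = 8500 kJ
  ΔH_2 = 6474 − 8500 = −2026 kJ
ΔH_1 − ΔH_2 = +1926 kJ, so reaction 2 has the more negative ΔH; |ΔH_1 − ΔH_2| = 1926 kJ.

Reaction 2, by 1926 kJ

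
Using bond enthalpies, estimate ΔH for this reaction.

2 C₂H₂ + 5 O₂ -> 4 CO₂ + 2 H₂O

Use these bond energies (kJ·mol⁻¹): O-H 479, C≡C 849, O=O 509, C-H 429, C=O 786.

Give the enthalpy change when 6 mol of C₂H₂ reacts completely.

ΔH = −6735 kJ

Bonds broken (reactants):
  C≡C: 2 × 849 = 1698
  C-H: 4 × 429 = 1716
  O=O: 5 × 509 = 2545
  Σ(broken) = 5959 kJ
Bonds formed (products):
  C=O: 8 × 786 = 6288
  O-H: 4 × 479 = 1916
  Σ(formed) = 8204 kJ
ΔH = Σ(broken) − Σ(formed) = 5959 − 8204 = −2245 kJ
For 3× the reaction as written: 3 × (−2245) = −6735 kJ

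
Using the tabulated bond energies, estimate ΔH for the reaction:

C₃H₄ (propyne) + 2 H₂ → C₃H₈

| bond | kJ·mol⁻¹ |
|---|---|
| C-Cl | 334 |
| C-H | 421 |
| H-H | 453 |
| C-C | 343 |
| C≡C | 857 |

ΔH ≈ −264 kJ

Bonds broken (reactants):
  C≡C: 1 × 857 = 857
  C-C: 1 × 343 = 343
  C-H: 4 × 421 = 1684
  H-H: 2 × 453 = 906
  Σ(broken) = 3790 kJ
Bonds formed (products):
  C-C: 2 × 343 = 686
  C-H: 8 × 421 = 3368
  Σ(formed) = 4054 kJ
ΔH = Σ(broken) − Σ(formed) = 3790 − 4054 = −264 kJ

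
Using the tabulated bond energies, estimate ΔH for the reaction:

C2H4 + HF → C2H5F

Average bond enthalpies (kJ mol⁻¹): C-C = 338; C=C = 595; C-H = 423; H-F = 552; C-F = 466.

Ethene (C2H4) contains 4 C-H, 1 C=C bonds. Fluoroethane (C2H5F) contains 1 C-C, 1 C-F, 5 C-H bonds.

ΔH ≈ −80 kJ

Bonds broken (reactants):
  C-H: 4 × 423 = 1692
  C=C: 1 × 595 = 595
  H-F: 1 × 552 = 552
  Σ(broken) = 2839 kJ
Bonds formed (products):
  C-C: 1 × 338 = 338
  C-F: 1 × 466 = 466
  C-H: 5 × 423 = 2115
  Σ(formed) = 2919 kJ
ΔH = Σ(broken) − Σ(formed) = 2839 − 2919 = −80 kJ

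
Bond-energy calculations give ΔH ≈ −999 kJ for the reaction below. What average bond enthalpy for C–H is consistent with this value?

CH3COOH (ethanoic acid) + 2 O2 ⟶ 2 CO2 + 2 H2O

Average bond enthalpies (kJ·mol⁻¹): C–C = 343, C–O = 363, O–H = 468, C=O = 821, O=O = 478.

D(C–H) ≈ 402 kJ/mol

Let D be the C–H bond energy.
Σ(broken) = 1×343 + 3×D + 1×363 + 1×821 + 1×468 + 2×478 = 2951 + 3D
Σ(formed) = 4×821 + 4×468 = 5156
ΔH = Σ(broken) − Σ(formed) = (2951 + 3D) − (5156) = −2205 + 3D
Setting this equal to −999 kJ gives 3D = 1206, so D = 402 kJ/mol.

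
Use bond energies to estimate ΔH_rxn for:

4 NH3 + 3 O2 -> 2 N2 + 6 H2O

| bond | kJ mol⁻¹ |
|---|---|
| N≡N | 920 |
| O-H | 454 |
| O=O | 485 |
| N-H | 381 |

ΔH ≈ −1261 kJ

Bonds broken (reactants):
  N-H: 12 × 381 = 4572
  O=O: 3 × 485 = 1455
  Σ(broken) = 6027 kJ
Bonds formed (products):
  N≡N: 2 × 920 = 1840
  O-H: 12 × 454 = 5448
  Σ(formed) = 7288 kJ
ΔH = Σ(broken) − Σ(formed) = 6027 − 7288 = −1261 kJ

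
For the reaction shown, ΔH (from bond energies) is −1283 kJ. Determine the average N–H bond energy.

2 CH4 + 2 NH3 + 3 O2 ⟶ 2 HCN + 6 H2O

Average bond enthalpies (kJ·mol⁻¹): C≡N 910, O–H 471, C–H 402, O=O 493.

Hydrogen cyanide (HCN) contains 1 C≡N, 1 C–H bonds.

Let D be the N–H bond energy.
Σ(broken) = 8×402 + 6×D + 3×493 = 4695 + 6D
Σ(formed) = 2×910 + 2×402 + 12×471 = 8276
ΔH = Σ(broken) − Σ(formed) = (4695 + 6D) − (8276) = −3581 + 6D
Setting this equal to −1283 kJ gives 6D = 2298, so D = 383 kJ/mol.

D(N–H) ≈ 383 kJ/mol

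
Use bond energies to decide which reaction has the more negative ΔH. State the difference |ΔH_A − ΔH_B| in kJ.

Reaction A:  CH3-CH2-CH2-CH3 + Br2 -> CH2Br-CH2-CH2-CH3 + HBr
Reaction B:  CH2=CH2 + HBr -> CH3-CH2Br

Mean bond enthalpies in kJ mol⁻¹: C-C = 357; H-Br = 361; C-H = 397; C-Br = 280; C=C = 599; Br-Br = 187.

Reaction B, by 17 kJ

Reaction A:
  Bonds broken (reactants):
    Br-Br: 1 × 187 = 187
    C-C: 3 × 357 = 1071
    C-H: 10 × 397 = 3970
    Σ(broken) = 5228 kJ
  Bonds formed (products):
    C-Br: 1 × 280 = 280
    C-C: 3 × 357 = 1071
    C-H: 9 × 397 = 3573
    H-Br: 1 × 361 = 361
    Σ(formed) = 5285 kJ
  ΔH_A = 5228 − 5285 = −57 kJ
Reaction B:
  Bonds broken (reactants):
    C-H: 4 × 397 = 1588
    C=C: 1 × 599 = 599
    H-Br: 1 × 361 = 361
    Σ(broken) = 2548 kJ
  Bonds formed (products):
    C-Br: 1 × 280 = 280
    C-C: 1 × 357 = 357
    C-H: 5 × 397 = 1985
    Σ(formed) = 2622 kJ
  ΔH_B = 2548 − 2622 = −74 kJ
ΔH_A − ΔH_B = +17 kJ, so reaction B has the more negative ΔH; |ΔH_A − ΔH_B| = 17 kJ.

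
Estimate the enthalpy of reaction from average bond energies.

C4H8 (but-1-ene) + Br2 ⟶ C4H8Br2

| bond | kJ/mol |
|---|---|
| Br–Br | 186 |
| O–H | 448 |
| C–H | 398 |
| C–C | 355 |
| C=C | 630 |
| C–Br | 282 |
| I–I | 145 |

Bonds broken (reactants):
  Br–Br: 1 × 186 = 186
  C–C: 2 × 355 = 710
  C–H: 8 × 398 = 3184
  C=C: 1 × 630 = 630
  Σ(broken) = 4710 kJ
Bonds formed (products):
  C–Br: 2 × 282 = 564
  C–C: 3 × 355 = 1065
  C–H: 8 × 398 = 3184
  Σ(formed) = 4813 kJ
ΔH = Σ(broken) − Σ(formed) = 4710 − 4813 = −103 kJ

ΔH ≈ −103 kJ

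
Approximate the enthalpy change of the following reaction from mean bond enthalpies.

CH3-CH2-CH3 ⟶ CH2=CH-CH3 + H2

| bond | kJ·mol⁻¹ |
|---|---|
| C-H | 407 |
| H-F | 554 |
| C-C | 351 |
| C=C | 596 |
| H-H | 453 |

ΔH ≈ +116 kJ

Bonds broken (reactants):
  C-C: 2 × 351 = 702
  C-H: 8 × 407 = 3256
  Σ(broken) = 3958 kJ
Bonds formed (products):
  C-C: 1 × 351 = 351
  C-H: 6 × 407 = 2442
  C=C: 1 × 596 = 596
  H-H: 1 × 453 = 453
  Σ(formed) = 3842 kJ
ΔH = Σ(broken) − Σ(formed) = 3958 − 3842 = +116 kJ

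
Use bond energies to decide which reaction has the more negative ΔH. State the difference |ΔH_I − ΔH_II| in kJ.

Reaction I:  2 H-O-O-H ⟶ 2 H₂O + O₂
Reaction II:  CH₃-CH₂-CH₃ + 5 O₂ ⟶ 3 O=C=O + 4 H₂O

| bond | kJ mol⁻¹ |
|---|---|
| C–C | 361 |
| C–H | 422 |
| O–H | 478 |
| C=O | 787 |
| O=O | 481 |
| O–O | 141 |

Reaction I:
  Bonds broken (reactants):
    O–H: 4 × 478 = 1912
    O–O: 2 × 141 = 282
    Σ(broken) = 2194 kJ
  Bonds formed (products):
    O–H: 4 × 478 = 1912
    O=O: 1 × 481 = 481
    Σ(formed) = 2393 kJ
  ΔH_I = 2194 − 2393 = −199 kJ
Reaction II:
  Bonds broken (reactants):
    C–C: 2 × 361 = 722
    C–H: 8 × 422 = 3376
    O=O: 5 × 481 = 2405
    Σ(broken) = 6503 kJ
  Bonds formed (products):
    C=O: 6 × 787 = 4722
    O–H: 8 × 478 = 3824
    Σ(formed) = 8546 kJ
  ΔH_II = 6503 − 8546 = −2043 kJ
ΔH_I − ΔH_II = +1844 kJ, so reaction II has the more negative ΔH; |ΔH_I − ΔH_II| = 1844 kJ.

Reaction II, by 1844 kJ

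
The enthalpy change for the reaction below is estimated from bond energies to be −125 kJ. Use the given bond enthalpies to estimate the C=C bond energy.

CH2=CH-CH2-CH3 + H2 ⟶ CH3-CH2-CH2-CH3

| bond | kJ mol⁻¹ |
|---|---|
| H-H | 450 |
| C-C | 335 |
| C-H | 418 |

Let D be the C=C bond energy.
Σ(broken) = 2×335 + 8×418 + 1×D + 1×450 = 4464 + D
Σ(formed) = 3×335 + 10×418 = 5185
ΔH = Σ(broken) − Σ(formed) = (4464 + D) − (5185) = −721 + D
Setting this equal to −125 kJ gives D = 596 kJ/mol.

D(C=C) ≈ 596 kJ/mol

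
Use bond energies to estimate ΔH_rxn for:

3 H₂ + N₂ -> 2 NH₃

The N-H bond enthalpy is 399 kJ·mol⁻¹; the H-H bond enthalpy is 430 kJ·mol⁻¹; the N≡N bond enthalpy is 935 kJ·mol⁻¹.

Bonds broken (reactants):
  H-H: 3 × 430 = 1290
  N≡N: 1 × 935 = 935
  Σ(broken) = 2225 kJ
Bonds formed (products):
  N-H: 6 × 399 = 2394
  Σ(formed) = 2394 kJ
ΔH = Σ(broken) − Σ(formed) = 2225 − 2394 = −169 kJ

ΔH ≈ −169 kJ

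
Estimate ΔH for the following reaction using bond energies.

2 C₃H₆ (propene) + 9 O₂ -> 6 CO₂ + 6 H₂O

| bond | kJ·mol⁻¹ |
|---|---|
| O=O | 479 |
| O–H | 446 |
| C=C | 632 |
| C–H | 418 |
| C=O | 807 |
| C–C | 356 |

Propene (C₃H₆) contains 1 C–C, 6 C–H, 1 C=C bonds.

ΔH ≈ −3733 kJ

Bonds broken (reactants):
  C–C: 2 × 356 = 712
  C–H: 12 × 418 = 5016
  C=C: 2 × 632 = 1264
  O=O: 9 × 479 = 4311
  Σ(broken) = 11303 kJ
Bonds formed (products):
  C=O: 12 × 807 = 9684
  O–H: 12 × 446 = 5352
  Σ(formed) = 15036 kJ
ΔH = Σ(broken) − Σ(formed) = 11303 − 15036 = −3733 kJ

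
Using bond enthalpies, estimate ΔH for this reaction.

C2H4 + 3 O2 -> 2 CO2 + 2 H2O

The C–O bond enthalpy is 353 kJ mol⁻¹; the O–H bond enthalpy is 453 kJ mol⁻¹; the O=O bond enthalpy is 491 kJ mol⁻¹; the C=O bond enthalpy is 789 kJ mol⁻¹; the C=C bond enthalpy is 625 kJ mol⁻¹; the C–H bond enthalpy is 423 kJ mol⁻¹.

ΔH ≈ −1178 kJ

Bonds broken (reactants):
  C–H: 4 × 423 = 1692
  C=C: 1 × 625 = 625
  O=O: 3 × 491 = 1473
  Σ(broken) = 3790 kJ
Bonds formed (products):
  C=O: 4 × 789 = 3156
  O–H: 4 × 453 = 1812
  Σ(formed) = 4968 kJ
ΔH = Σ(broken) − Σ(formed) = 3790 − 4968 = −1178 kJ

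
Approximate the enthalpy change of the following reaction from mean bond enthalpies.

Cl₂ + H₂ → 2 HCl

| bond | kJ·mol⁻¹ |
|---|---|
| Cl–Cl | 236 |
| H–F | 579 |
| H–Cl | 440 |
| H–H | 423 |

ΔH ≈ −221 kJ

Bonds broken (reactants):
  Cl–Cl: 1 × 236 = 236
  H–H: 1 × 423 = 423
  Σ(broken) = 659 kJ
Bonds formed (products):
  H–Cl: 2 × 440 = 880
  Σ(formed) = 880 kJ
ΔH = Σ(broken) − Σ(formed) = 659 − 880 = −221 kJ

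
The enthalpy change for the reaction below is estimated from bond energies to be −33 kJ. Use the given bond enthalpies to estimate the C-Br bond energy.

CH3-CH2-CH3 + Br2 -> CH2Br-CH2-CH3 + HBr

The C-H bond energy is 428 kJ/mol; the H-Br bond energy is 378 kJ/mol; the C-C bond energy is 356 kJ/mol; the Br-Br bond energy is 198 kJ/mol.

D(C-Br) ≈ 281 kJ/mol

Let D be the C-Br bond energy.
Σ(broken) = 1×198 + 2×356 + 8×428 = 4334
Σ(formed) = 1×D + 2×356 + 7×428 + 1×378 = 4086 + D
ΔH = Σ(broken) − Σ(formed) = (4334) − (4086 + D) = +248 − D
Setting this equal to −33 kJ gives D = 281 kJ/mol.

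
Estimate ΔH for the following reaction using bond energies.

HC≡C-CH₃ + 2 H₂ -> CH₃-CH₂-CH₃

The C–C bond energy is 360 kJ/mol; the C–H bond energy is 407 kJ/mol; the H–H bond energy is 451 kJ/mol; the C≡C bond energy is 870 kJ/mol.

Bonds broken (reactants):
  C≡C: 1 × 870 = 870
  C–C: 1 × 360 = 360
  C–H: 4 × 407 = 1628
  H–H: 2 × 451 = 902
  Σ(broken) = 3760 kJ
Bonds formed (products):
  C–C: 2 × 360 = 720
  C–H: 8 × 407 = 3256
  Σ(formed) = 3976 kJ
ΔH = Σ(broken) − Σ(formed) = 3760 − 3976 = −216 kJ

ΔH ≈ −216 kJ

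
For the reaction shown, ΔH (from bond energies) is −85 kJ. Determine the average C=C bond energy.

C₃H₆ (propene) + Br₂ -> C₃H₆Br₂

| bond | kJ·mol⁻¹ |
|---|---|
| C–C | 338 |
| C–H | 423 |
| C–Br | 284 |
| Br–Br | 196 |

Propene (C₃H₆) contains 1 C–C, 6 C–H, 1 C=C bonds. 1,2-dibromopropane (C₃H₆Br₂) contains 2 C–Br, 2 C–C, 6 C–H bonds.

D(C=C) ≈ 625 kJ/mol

Let D be the C=C bond energy.
Σ(broken) = 1×196 + 1×338 + 6×423 + 1×D = 3072 + D
Σ(formed) = 2×284 + 2×338 + 6×423 = 3782
ΔH = Σ(broken) − Σ(formed) = (3072 + D) − (3782) = −710 + D
Setting this equal to −85 kJ gives D = 625 kJ/mol.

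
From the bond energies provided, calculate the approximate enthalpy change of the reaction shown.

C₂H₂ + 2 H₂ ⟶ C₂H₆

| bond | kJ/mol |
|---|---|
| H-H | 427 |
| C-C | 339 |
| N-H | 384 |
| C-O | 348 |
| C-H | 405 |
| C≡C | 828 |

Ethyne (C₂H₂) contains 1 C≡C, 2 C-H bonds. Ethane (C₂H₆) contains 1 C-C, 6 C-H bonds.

Bonds broken (reactants):
  C≡C: 1 × 828 = 828
  C-H: 2 × 405 = 810
  H-H: 2 × 427 = 854
  Σ(broken) = 2492 kJ
Bonds formed (products):
  C-C: 1 × 339 = 339
  C-H: 6 × 405 = 2430
  Σ(formed) = 2769 kJ
ΔH = Σ(broken) − Σ(formed) = 2492 − 2769 = −277 kJ

ΔH ≈ −277 kJ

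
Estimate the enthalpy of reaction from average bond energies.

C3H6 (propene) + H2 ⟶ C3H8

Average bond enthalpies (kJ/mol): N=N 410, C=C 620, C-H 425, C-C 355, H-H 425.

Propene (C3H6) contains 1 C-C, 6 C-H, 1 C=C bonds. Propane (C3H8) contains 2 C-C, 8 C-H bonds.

Bonds broken (reactants):
  C-C: 1 × 355 = 355
  C-H: 6 × 425 = 2550
  C=C: 1 × 620 = 620
  H-H: 1 × 425 = 425
  Σ(broken) = 3950 kJ
Bonds formed (products):
  C-C: 2 × 355 = 710
  C-H: 8 × 425 = 3400
  Σ(formed) = 4110 kJ
ΔH = Σ(broken) − Σ(formed) = 3950 − 4110 = −160 kJ

ΔH ≈ −160 kJ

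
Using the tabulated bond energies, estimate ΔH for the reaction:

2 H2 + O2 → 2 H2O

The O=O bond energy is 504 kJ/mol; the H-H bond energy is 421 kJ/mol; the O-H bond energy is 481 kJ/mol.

Bonds broken (reactants):
  H-H: 2 × 421 = 842
  O=O: 1 × 504 = 504
  Σ(broken) = 1346 kJ
Bonds formed (products):
  O-H: 4 × 481 = 1924
  Σ(formed) = 1924 kJ
ΔH = Σ(broken) − Σ(formed) = 1346 − 1924 = −578 kJ

ΔH ≈ −578 kJ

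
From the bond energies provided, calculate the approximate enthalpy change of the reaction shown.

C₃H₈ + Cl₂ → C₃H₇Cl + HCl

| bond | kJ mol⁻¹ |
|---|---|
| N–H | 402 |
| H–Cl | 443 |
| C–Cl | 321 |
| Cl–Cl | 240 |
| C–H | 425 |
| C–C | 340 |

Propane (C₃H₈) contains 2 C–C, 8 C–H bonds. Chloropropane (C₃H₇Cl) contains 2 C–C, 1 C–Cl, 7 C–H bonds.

ΔH ≈ −99 kJ

Bonds broken (reactants):
  C–C: 2 × 340 = 680
  C–H: 8 × 425 = 3400
  Cl–Cl: 1 × 240 = 240
  Σ(broken) = 4320 kJ
Bonds formed (products):
  C–C: 2 × 340 = 680
  C–Cl: 1 × 321 = 321
  C–H: 7 × 425 = 2975
  H–Cl: 1 × 443 = 443
  Σ(formed) = 4419 kJ
ΔH = Σ(broken) − Σ(formed) = 4320 − 4419 = −99 kJ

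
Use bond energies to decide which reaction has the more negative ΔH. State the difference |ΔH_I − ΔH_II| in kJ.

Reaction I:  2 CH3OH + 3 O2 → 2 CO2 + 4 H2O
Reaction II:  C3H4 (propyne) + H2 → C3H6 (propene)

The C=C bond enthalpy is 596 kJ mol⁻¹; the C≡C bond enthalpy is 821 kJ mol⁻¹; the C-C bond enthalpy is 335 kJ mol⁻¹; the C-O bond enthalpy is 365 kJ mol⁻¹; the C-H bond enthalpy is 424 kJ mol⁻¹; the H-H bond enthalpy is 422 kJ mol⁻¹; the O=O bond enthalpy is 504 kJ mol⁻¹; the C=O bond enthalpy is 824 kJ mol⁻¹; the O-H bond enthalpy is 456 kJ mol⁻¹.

Reaction I, by 1045 kJ

Reaction I:
  Bonds broken (reactants):
    C-H: 6 × 424 = 2544
    C-O: 2 × 365 = 730
    O-H: 2 × 456 = 912
    O=O: 3 × 504 = 1512
    Σ(broken) = 5698 kJ
  Bonds formed (products):
    C=O: 4 × 824 = 3296
    O-H: 8 × 456 = 3648
    Σ(formed) = 6944 kJ
  ΔH_I = 5698 − 6944 = −1246 kJ
Reaction II:
  Bonds broken (reactants):
    C≡C: 1 × 821 = 821
    C-C: 1 × 335 = 335
    C-H: 4 × 424 = 1696
    H-H: 1 × 422 = 422
    Σ(broken) = 3274 kJ
  Bonds formed (products):
    C-C: 1 × 335 = 335
    C-H: 6 × 424 = 2544
    C=C: 1 × 596 = 596
    Σ(formed) = 3475 kJ
  ΔH_II = 3274 − 3475 = −201 kJ
ΔH_I − ΔH_II = −1045 kJ, so reaction I has the more negative ΔH; |ΔH_I − ΔH_II| = 1045 kJ.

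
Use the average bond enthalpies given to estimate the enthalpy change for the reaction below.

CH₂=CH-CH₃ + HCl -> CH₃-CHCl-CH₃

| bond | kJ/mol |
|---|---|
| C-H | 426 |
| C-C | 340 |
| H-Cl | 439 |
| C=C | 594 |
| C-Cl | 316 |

ΔH ≈ −49 kJ

Bonds broken (reactants):
  C-C: 1 × 340 = 340
  C-H: 6 × 426 = 2556
  C=C: 1 × 594 = 594
  H-Cl: 1 × 439 = 439
  Σ(broken) = 3929 kJ
Bonds formed (products):
  C-C: 2 × 340 = 680
  C-Cl: 1 × 316 = 316
  C-H: 7 × 426 = 2982
  Σ(formed) = 3978 kJ
ΔH = Σ(broken) − Σ(formed) = 3929 − 3978 = −49 kJ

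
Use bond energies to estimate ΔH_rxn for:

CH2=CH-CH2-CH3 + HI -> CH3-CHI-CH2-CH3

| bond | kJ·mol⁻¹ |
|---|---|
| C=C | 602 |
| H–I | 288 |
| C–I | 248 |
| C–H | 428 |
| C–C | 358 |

ΔH ≈ −144 kJ

Bonds broken (reactants):
  C–C: 2 × 358 = 716
  C–H: 8 × 428 = 3424
  C=C: 1 × 602 = 602
  H–I: 1 × 288 = 288
  Σ(broken) = 5030 kJ
Bonds formed (products):
  C–C: 3 × 358 = 1074
  C–H: 9 × 428 = 3852
  C–I: 1 × 248 = 248
  Σ(formed) = 5174 kJ
ΔH = Σ(broken) − Σ(formed) = 5030 − 5174 = −144 kJ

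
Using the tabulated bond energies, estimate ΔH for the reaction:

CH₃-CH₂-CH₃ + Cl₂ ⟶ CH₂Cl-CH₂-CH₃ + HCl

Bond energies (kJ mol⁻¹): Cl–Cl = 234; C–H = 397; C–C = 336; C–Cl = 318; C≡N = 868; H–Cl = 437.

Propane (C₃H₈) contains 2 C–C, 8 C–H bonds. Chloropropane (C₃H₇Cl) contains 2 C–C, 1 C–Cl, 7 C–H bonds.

ΔH ≈ −124 kJ

Bonds broken (reactants):
  C–C: 2 × 336 = 672
  C–H: 8 × 397 = 3176
  Cl–Cl: 1 × 234 = 234
  Σ(broken) = 4082 kJ
Bonds formed (products):
  C–C: 2 × 336 = 672
  C–Cl: 1 × 318 = 318
  C–H: 7 × 397 = 2779
  H–Cl: 1 × 437 = 437
  Σ(formed) = 4206 kJ
ΔH = Σ(broken) − Σ(formed) = 4082 − 4206 = −124 kJ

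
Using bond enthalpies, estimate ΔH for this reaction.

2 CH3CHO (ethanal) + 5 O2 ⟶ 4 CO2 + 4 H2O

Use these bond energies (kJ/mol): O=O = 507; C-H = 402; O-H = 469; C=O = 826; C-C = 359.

ΔH ≈ −2239 kJ

Bonds broken (reactants):
  C-C: 2 × 359 = 718
  C-H: 8 × 402 = 3216
  C=O: 2 × 826 = 1652
  O=O: 5 × 507 = 2535
  Σ(broken) = 8121 kJ
Bonds formed (products):
  C=O: 8 × 826 = 6608
  O-H: 8 × 469 = 3752
  Σ(formed) = 10360 kJ
ΔH = Σ(broken) − Σ(formed) = 8121 − 10360 = −2239 kJ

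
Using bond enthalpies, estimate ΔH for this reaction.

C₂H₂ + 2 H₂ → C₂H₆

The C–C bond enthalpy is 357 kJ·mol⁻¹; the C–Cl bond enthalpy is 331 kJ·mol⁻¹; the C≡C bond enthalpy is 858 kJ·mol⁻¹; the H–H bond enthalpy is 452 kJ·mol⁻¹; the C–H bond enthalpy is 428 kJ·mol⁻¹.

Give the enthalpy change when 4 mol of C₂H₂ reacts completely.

Bonds broken (reactants):
  C≡C: 1 × 858 = 858
  C–H: 2 × 428 = 856
  H–H: 2 × 452 = 904
  Σ(broken) = 2618 kJ
Bonds formed (products):
  C–C: 1 × 357 = 357
  C–H: 6 × 428 = 2568
  Σ(formed) = 2925 kJ
ΔH = Σ(broken) − Σ(formed) = 2618 − 2925 = −307 kJ
For 4× the reaction as written: 4 × (−307) = −1228 kJ

ΔH = −1228 kJ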